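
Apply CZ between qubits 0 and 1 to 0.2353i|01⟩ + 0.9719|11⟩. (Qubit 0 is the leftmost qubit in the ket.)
0.2353i|01⟩ - 0.9719|11⟩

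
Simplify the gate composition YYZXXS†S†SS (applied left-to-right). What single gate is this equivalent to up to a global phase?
Z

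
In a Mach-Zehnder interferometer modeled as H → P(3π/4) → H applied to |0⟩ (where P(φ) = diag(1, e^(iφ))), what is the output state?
(0.1464 + (1/√8)i)|0⟩ + (0.8536 - (1/√8)i)|1⟩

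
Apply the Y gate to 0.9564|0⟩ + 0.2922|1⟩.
-0.2922i|0⟩ + 0.9564i|1⟩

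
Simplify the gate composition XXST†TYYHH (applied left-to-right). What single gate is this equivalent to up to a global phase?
S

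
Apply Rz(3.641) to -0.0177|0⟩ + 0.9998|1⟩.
(0.004374 + 0.01715i)|0⟩ + (-0.2471 + 0.9688i)|1⟩

Rz(3.641) = [[e^(−iθ/2), 0], [0, e^(iθ/2)]] with e^(±iθ/2) = cos(θ/2) ± i·sin(θ/2); θ = 3.641, cos(θ/2) ≈ -0.247117, sin(θ/2) ≈ 0.968986.
With a = amp(|0⟩) = -0.0177 and b = amp(|1⟩) = 0.9998:
new amp(|0⟩) = (-0.247117 - 0.968986i)·a = (0.004374 + 0.01715i)
new amp(|1⟩) = (-0.247117 + 0.968986i)·b = (-0.2471 + 0.9688i)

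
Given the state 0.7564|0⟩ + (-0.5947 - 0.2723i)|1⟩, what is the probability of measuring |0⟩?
0.5721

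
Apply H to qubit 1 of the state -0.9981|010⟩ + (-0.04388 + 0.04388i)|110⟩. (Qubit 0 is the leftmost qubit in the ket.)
-0.7058|000⟩ + 0.7058|010⟩ + (-0.03103 + 0.03103i)|100⟩ + (0.03103 - 0.03103i)|110⟩

H on qubit 1 mixes each pair of kets that differ only in qubit 1: amplitudes (a, b) of (|…0…⟩, |…1…⟩) become ((a + b)/√2, (a − b)/√2). Kets absent from the input have amplitude 0.
(|000⟩, |010⟩): (a, b) = (0, -0.9981) → (-0.7058, 0.7058)
(|100⟩, |110⟩): (a, b) = (0, (-0.04388 + 0.04388i)) → ((-0.03103 + 0.03103i), (0.03103 - 0.03103i))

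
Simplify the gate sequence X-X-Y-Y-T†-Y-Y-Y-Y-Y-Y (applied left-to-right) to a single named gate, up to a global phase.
T†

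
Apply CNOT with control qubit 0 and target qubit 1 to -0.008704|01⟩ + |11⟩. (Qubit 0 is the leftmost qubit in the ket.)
-0.008704|01⟩ + |10⟩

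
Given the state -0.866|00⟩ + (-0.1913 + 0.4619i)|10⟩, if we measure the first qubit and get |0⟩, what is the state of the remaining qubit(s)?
-|0⟩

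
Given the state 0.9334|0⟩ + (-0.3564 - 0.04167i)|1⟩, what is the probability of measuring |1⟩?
0.1288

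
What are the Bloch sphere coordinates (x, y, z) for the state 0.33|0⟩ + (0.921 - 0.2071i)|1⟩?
(0.6079, -0.1367, -0.7822)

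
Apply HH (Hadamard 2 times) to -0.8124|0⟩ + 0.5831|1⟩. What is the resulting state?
-0.8124|0⟩ + 0.5831|1⟩

H² = I, so an even number of Hadamards cancels: H^2 = I and the state is unchanged.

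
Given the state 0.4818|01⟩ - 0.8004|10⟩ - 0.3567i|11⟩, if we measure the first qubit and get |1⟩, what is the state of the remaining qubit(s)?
-0.9134|0⟩ - 0.4071i|1⟩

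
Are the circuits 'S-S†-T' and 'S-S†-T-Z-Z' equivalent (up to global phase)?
Yes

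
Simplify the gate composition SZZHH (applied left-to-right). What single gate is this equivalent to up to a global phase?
S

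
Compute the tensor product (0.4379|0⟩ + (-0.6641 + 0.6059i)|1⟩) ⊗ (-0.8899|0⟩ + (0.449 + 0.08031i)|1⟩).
-0.3897|00⟩ + (0.1966 + 0.03517i)|01⟩ + (0.591 - 0.5392i)|10⟩ + (-0.3468 + 0.2187i)|11⟩

amp(|b₁b₂…⟩) = product of the factor amplitudes for bits b₁, b₂, …; only kets whose every factor amplitude is nonzero survive.
|00⟩: (0.4379)(-0.8899) = -0.3897
|01⟩: (0.4379)(0.449 + 0.08031i) = (0.1966 + 0.03517i)
|10⟩: (-0.6641 + 0.6059i)(-0.8899) = (0.591 - 0.5392i)
|11⟩: (-0.6641 + 0.6059i)(0.449 + 0.08031i) = (-0.3468 + 0.2187i)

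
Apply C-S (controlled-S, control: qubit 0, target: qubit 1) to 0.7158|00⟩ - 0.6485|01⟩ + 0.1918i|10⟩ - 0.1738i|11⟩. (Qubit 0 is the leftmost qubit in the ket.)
0.7158|00⟩ - 0.6485|01⟩ + 0.1918i|10⟩ + 0.1738|11⟩

C-S leaves the control-|0⟩ kets |00⟩, |01⟩ unchanged and applies S to qubit 1 on the control-|1⟩ pair (|10⟩, |11⟩).
S = [[1, 0], [0, i]].
With a = amp(|10⟩) = 0.1918i and b = amp(|11⟩) = -0.1738i:
new amp(|10⟩) = (1)·a = 0.1918i
new amp(|11⟩) = (i)·b = 0.1738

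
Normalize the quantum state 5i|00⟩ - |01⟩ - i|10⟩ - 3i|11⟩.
0.8333i|00⟩ - 0.1667|01⟩ - 0.1667i|10⟩ - (1/2)i|11⟩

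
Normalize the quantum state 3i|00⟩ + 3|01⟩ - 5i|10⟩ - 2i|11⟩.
0.4376i|00⟩ + 0.4376|01⟩ - 0.7293i|10⟩ - 0.2917i|11⟩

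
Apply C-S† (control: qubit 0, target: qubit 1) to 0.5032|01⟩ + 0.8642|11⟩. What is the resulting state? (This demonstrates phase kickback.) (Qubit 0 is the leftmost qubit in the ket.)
0.5032|01⟩ - 0.8642i|11⟩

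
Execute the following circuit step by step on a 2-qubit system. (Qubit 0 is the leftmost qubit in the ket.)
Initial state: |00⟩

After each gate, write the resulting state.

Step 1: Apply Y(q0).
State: i|10⟩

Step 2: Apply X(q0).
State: i|00⟩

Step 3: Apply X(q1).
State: i|01⟩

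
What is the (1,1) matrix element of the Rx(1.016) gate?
0.8737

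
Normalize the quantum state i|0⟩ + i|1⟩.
(1/√2)i|0⟩ + (1/√2)i|1⟩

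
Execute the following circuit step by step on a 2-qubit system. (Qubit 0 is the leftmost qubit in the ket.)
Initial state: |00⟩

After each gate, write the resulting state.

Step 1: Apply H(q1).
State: 1/√2|00⟩ + 1/√2|01⟩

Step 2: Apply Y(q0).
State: (1/√2)i|10⟩ + (1/√2)i|11⟩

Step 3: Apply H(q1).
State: i|10⟩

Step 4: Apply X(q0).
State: i|00⟩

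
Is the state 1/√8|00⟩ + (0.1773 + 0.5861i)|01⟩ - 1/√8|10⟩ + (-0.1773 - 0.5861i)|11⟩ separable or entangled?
Separable

Writing the state as a|00⟩ + b|01⟩ + c|10⟩ + d|11⟩, it is a product state iff ad − bc = 0.
Here (a, b, c, d) = (1/√8, (0.1773 + 0.5861i), -1/√8, (-0.1773 - 0.5861i)): ad − bc = (1/√8)(-0.1773 - 0.5861i) − (0.1773 + 0.5861i)(-1/√8) = 0, so the state is separable.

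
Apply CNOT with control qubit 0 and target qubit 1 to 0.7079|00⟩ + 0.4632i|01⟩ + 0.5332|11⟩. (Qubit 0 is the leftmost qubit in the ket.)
0.7079|00⟩ + 0.4632i|01⟩ + 0.5332|10⟩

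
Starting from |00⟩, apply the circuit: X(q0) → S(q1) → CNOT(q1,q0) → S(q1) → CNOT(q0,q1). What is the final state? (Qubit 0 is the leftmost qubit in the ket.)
|11⟩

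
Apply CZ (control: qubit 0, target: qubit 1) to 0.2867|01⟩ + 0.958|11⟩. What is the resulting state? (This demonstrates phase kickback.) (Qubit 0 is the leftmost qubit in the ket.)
0.2867|01⟩ - 0.958|11⟩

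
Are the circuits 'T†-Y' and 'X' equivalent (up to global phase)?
No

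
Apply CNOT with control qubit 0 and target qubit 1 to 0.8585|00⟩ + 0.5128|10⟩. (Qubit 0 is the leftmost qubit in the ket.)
0.8585|00⟩ + 0.5128|11⟩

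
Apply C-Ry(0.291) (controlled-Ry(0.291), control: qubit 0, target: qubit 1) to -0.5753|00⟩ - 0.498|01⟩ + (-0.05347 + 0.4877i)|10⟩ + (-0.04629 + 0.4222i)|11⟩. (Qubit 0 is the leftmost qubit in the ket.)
-0.5753|00⟩ - 0.498|01⟩ + (-0.04619 + 0.4213i)|10⟩ + (-0.05355 + 0.4884i)|11⟩

C-Ry(0.291) leaves the control-|0⟩ kets |00⟩, |01⟩ unchanged and applies Ry(0.291) to qubit 1 on the control-|1⟩ pair (|10⟩, |11⟩).
Ry(0.291) = [[cos(θ/2), −sin(θ/2)], [sin(θ/2), cos(θ/2)]]; θ = 0.291, cos(θ/2) ≈ 0.989434, sin(θ/2) ≈ 0.144987.
With a = amp(|10⟩) = (-0.05347 + 0.4877i) and b = amp(|11⟩) = (-0.04629 + 0.4222i):
new amp(|10⟩) = (0.989434)·a + (-0.144987)·b = (-0.04619 + 0.4213i)
new amp(|11⟩) = (0.144987)·a + (0.989434)·b = (-0.05355 + 0.4884i)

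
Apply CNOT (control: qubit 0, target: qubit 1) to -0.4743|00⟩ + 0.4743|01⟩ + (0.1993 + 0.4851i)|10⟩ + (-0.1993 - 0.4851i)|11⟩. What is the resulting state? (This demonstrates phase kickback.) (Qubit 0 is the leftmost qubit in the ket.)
-0.4743|00⟩ + 0.4743|01⟩ + (-0.1993 - 0.4851i)|10⟩ + (0.1993 + 0.4851i)|11⟩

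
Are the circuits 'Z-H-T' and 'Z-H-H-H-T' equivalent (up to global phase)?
Yes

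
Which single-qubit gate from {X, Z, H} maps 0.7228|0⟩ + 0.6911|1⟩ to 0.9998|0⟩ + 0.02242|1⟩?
H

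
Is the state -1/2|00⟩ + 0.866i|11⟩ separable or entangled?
Entangled

Writing the state as a|00⟩ + b|01⟩ + c|10⟩ + d|11⟩, it is a product state iff ad − bc = 0.
Here (a, b, c, d) = (-1/2, 0, 0, 0.866i): ad − bc = (-1/2)(0.866i) − (0)(0) = -0.433i ≠ 0, so the state is entangled.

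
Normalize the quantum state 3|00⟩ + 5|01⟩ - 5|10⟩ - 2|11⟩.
1/√7|00⟩ + 0.6299|01⟩ - 0.6299|10⟩ - 0.252|11⟩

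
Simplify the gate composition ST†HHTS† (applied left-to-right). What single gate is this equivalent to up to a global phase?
I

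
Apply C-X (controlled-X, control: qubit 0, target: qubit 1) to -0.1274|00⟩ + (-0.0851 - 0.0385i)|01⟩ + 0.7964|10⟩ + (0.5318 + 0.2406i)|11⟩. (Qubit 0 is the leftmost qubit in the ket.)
-0.1274|00⟩ + (-0.0851 - 0.0385i)|01⟩ + (0.5318 + 0.2406i)|10⟩ + 0.7964|11⟩

C-X leaves the control-|0⟩ kets |00⟩, |01⟩ unchanged and applies X to qubit 1 on the control-|1⟩ pair (|10⟩, |11⟩).
X = [[0, 1], [1, 0]].
With a = amp(|10⟩) = 0.7964 and b = amp(|11⟩) = (0.5318 + 0.2406i):
new amp(|10⟩) = (1)·b = (0.5318 + 0.2406i)
new amp(|11⟩) = (1)·a = 0.7964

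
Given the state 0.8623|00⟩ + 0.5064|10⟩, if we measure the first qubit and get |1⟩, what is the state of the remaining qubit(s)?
|0⟩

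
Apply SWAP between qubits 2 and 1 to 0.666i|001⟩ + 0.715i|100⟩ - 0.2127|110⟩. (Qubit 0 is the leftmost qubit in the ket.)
0.666i|010⟩ + 0.715i|100⟩ - 0.2127|101⟩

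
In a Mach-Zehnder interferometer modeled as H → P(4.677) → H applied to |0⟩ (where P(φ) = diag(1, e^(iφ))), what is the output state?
(0.4823 - 0.4997i)|0⟩ + (0.5177 + 0.4997i)|1⟩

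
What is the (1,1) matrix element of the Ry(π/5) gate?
0.9511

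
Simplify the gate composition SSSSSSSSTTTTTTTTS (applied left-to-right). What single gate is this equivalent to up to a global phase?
S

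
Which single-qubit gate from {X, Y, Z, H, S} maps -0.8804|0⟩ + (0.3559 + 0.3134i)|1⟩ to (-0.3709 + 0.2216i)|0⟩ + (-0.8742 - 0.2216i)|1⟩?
H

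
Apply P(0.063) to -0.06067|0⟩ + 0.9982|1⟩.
-0.06067|0⟩ + (0.9962 + 0.06285i)|1⟩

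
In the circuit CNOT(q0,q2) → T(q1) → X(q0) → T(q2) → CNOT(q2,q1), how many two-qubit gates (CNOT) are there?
2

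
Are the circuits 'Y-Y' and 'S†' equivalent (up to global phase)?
No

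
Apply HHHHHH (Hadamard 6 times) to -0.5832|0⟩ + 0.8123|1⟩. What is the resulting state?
-0.5832|0⟩ + 0.8123|1⟩

H² = I, so an even number of Hadamards cancels: H^6 = I and the state is unchanged.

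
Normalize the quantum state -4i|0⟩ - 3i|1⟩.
-0.8i|0⟩ - 0.6i|1⟩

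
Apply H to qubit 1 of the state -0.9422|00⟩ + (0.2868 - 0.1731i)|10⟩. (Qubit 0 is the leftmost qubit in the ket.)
-0.6662|00⟩ - 0.6662|01⟩ + (0.2028 - 0.1224i)|10⟩ + (0.2028 - 0.1224i)|11⟩

H on qubit 1 mixes each pair of kets that differ only in qubit 1: amplitudes (a, b) of (|…0…⟩, |…1…⟩) become ((a + b)/√2, (a − b)/√2). Kets absent from the input have amplitude 0.
(|00⟩, |01⟩): (a, b) = (-0.9422, 0) → (-0.6662, -0.6662)
(|10⟩, |11⟩): (a, b) = ((0.2868 - 0.1731i), 0) → ((0.2028 - 0.1224i), (0.2028 - 0.1224i))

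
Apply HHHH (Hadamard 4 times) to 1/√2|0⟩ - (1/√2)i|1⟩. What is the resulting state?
1/√2|0⟩ - (1/√2)i|1⟩

H² = I, so an even number of Hadamards cancels: H^4 = I and the state is unchanged.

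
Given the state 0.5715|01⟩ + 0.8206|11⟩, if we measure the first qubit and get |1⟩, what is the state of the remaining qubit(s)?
|1⟩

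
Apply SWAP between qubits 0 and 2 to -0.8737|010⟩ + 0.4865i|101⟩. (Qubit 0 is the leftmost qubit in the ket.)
-0.8737|010⟩ + 0.4865i|101⟩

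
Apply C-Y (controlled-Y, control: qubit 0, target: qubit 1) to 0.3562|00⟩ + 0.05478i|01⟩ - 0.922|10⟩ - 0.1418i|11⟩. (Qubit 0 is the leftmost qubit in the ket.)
0.3562|00⟩ + 0.05478i|01⟩ - 0.1418|10⟩ - 0.922i|11⟩

C-Y leaves the control-|0⟩ kets |00⟩, |01⟩ unchanged and applies Y to qubit 1 on the control-|1⟩ pair (|10⟩, |11⟩).
Y = [[0, -i], [i, 0]].
With a = amp(|10⟩) = -0.922 and b = amp(|11⟩) = -0.1418i:
new amp(|10⟩) = (-i)·b = -0.1418
new amp(|11⟩) = (i)·a = -0.922i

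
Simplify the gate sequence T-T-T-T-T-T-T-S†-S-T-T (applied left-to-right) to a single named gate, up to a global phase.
T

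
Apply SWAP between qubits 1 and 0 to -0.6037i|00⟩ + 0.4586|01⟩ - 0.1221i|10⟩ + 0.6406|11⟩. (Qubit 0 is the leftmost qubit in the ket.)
-0.6037i|00⟩ - 0.1221i|01⟩ + 0.4586|10⟩ + 0.6406|11⟩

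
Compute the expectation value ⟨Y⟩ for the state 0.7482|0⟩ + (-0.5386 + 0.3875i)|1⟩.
0.5799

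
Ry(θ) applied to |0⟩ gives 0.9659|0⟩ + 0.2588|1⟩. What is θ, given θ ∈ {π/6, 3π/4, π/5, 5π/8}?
π/6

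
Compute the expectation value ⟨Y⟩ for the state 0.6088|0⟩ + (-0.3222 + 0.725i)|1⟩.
0.8828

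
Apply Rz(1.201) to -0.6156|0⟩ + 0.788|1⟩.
(-0.5079 + 0.3478i)|0⟩ + (0.6501 + 0.4453i)|1⟩

Rz(1.201) = [[e^(−iθ/2), 0], [0, e^(iθ/2)]] with e^(±iθ/2) = cos(θ/2) ± i·sin(θ/2); θ = 1.201, cos(θ/2) ≈ 0.825053, sin(θ/2) ≈ 0.565055.
With a = amp(|0⟩) = -0.6156 and b = amp(|1⟩) = 0.788:
new amp(|0⟩) = (0.825053 - 0.565055i)·a = (-0.5079 + 0.3478i)
new amp(|1⟩) = (0.825053 + 0.565055i)·b = (0.6501 + 0.4453i)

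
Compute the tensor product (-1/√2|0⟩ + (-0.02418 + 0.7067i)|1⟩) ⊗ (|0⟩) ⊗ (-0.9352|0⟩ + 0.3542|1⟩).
0.6613|000⟩ - 0.2505|001⟩ + (0.02261 - 0.6609i)|100⟩ + (-0.008565 + 0.2503i)|101⟩

amp(|b₁b₂…⟩) = product of the factor amplitudes for bits b₁, b₂, …; only kets whose every factor amplitude is nonzero survive.
|000⟩: (-1/√2)(1)(-0.9352) = 0.6613
|001⟩: (-1/√2)(1)(0.3542) = -0.2505
|100⟩: (-0.02418 + 0.7067i)(1)(-0.9352) = (0.02261 - 0.6609i)
|101⟩: (-0.02418 + 0.7067i)(1)(0.3542) = (-0.008565 + 0.2503i)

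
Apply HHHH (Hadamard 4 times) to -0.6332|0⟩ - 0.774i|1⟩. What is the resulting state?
-0.6332|0⟩ - 0.774i|1⟩

H² = I, so an even number of Hadamards cancels: H^4 = I and the state is unchanged.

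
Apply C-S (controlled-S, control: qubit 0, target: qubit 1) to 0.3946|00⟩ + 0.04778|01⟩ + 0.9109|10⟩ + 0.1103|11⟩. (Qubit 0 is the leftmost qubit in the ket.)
0.3946|00⟩ + 0.04778|01⟩ + 0.9109|10⟩ + 0.1103i|11⟩

C-S leaves the control-|0⟩ kets |00⟩, |01⟩ unchanged and applies S to qubit 1 on the control-|1⟩ pair (|10⟩, |11⟩).
S = [[1, 0], [0, i]].
With a = amp(|10⟩) = 0.9109 and b = amp(|11⟩) = 0.1103:
new amp(|10⟩) = (1)·a = 0.9109
new amp(|11⟩) = (i)·b = 0.1103i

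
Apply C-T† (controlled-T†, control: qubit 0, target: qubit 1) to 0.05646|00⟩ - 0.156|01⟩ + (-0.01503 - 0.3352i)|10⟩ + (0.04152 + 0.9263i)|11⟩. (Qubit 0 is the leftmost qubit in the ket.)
0.05646|00⟩ - 0.156|01⟩ + (-0.01503 - 0.3352i)|10⟩ + (0.6844 + 0.6256i)|11⟩

C-T† leaves the control-|0⟩ kets |00⟩, |01⟩ unchanged and applies T† to qubit 1 on the control-|1⟩ pair (|10⟩, |11⟩).
T† = [[1, 0], [0, (1/√2 - (1/√2)i)]].
With a = amp(|10⟩) = (-0.01503 - 0.3352i) and b = amp(|11⟩) = (0.04152 + 0.9263i):
new amp(|10⟩) = (1)·a = (-0.01503 - 0.3352i)
new amp(|11⟩) = (1/√2 - (1/√2)i)·b = (0.6844 + 0.6256i)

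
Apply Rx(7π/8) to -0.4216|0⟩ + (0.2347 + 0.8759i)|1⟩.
(0.7768 - 0.2302i)|0⟩ + (0.04579 + 0.5844i)|1⟩

Rx(7π/8) = [[cos(θ/2), −i·sin(θ/2)], [−i·sin(θ/2), cos(θ/2)]]; θ = 7π/8, cos(θ/2) ≈ 0.19509, sin(θ/2) ≈ 0.980785.
With a = amp(|0⟩) = -0.4216 and b = amp(|1⟩) = (0.2347 + 0.8759i):
new amp(|0⟩) = (0.19509)·a + (-0.980785i)·b = (0.7768 - 0.2302i)
new amp(|1⟩) = (-0.980785i)·a + (0.19509)·b = (0.04579 + 0.5844i)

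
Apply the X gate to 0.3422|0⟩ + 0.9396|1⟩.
0.9396|0⟩ + 0.3422|1⟩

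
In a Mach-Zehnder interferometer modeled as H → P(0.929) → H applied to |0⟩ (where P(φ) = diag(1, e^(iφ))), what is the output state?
(0.7993 + 0.4005i)|0⟩ + (0.2007 - 0.4005i)|1⟩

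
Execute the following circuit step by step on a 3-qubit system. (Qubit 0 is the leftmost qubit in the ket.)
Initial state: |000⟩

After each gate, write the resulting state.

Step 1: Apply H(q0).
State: 1/√2|000⟩ + 1/√2|100⟩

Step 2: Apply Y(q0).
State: -(1/√2)i|000⟩ + (1/√2)i|100⟩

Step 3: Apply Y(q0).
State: 1/√2|000⟩ + 1/√2|100⟩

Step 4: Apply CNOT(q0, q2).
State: 1/√2|000⟩ + 1/√2|101⟩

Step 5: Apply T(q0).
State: 1/√2|000⟩ + (1/2 + (1/2)i)|101⟩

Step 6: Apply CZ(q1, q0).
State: 1/√2|000⟩ + (1/2 + (1/2)i)|101⟩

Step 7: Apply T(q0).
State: 1/√2|000⟩ + (1/√2)i|101⟩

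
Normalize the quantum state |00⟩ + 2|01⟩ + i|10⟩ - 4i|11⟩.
0.2132|00⟩ + 0.4264|01⟩ + 0.2132i|10⟩ - 0.8528i|11⟩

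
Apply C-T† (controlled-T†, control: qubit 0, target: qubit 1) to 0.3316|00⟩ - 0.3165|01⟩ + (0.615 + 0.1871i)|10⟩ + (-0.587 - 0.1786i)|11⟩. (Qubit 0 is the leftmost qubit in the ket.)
0.3316|00⟩ - 0.3165|01⟩ + (0.615 + 0.1871i)|10⟩ + (-0.5414 + 0.2888i)|11⟩

C-T† leaves the control-|0⟩ kets |00⟩, |01⟩ unchanged and applies T† to qubit 1 on the control-|1⟩ pair (|10⟩, |11⟩).
T† = [[1, 0], [0, (1/√2 - (1/√2)i)]].
With a = amp(|10⟩) = (0.615 + 0.1871i) and b = amp(|11⟩) = (-0.587 - 0.1786i):
new amp(|10⟩) = (1)·a = (0.615 + 0.1871i)
new amp(|11⟩) = (1/√2 - (1/√2)i)·b = (-0.5414 + 0.2888i)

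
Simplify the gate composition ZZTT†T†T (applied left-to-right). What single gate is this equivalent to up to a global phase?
I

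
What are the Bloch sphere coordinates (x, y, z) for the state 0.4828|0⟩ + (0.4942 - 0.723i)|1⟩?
(0.4772, -0.6981, -0.5339)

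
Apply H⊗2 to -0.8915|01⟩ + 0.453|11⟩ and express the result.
-0.2193|00⟩ + 0.2193|01⟩ - 0.6723|10⟩ + 0.6723|11⟩

H⊗2 gives amp(|y⟩) = (1/2) Σ_x (−1)^(x·y) amp(|x⟩), where x·y is the number of positions in which both x and y have a 1.
|00⟩: (-0.8915 + 0.453)/2 = -0.2193
|01⟩: (0.8915 - 0.453)/2 = 0.2193
|10⟩: (-0.8915 - 0.453)/2 = -0.6723
|11⟩: (0.8915 + 0.453)/2 = 0.6723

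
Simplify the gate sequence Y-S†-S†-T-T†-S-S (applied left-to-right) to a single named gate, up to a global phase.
Y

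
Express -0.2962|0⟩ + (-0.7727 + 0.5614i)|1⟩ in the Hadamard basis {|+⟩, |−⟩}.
(-0.7558 + 0.397i)|+⟩ + (0.3369 - 0.397i)|−⟩

With |ψ⟩ = α|0⟩ + β|1⟩, the Hadamard-basis coefficients are ⟨+|ψ⟩ = (α + β)/√2 and ⟨−|ψ⟩ = (α − β)/√2.
Here α = -0.2962, β = (-0.7727 + 0.5614i): (α + β)/√2 = (-0.7558 + 0.397i), (α − β)/√2 = (0.3369 - 0.397i).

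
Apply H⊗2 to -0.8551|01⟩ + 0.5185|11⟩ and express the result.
-0.1683|00⟩ + 0.1683|01⟩ - 0.6868|10⟩ + 0.6868|11⟩

H⊗2 gives amp(|y⟩) = (1/2) Σ_x (−1)^(x·y) amp(|x⟩), where x·y is the number of positions in which both x and y have a 1.
|00⟩: (-0.8551 + 0.5185)/2 = -0.1683
|01⟩: (0.8551 - 0.5185)/2 = 0.1683
|10⟩: (-0.8551 - 0.5185)/2 = -0.6868
|11⟩: (0.8551 + 0.5185)/2 = 0.6868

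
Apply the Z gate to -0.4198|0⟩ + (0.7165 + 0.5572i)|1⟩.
-0.4198|0⟩ + (-0.7165 - 0.5572i)|1⟩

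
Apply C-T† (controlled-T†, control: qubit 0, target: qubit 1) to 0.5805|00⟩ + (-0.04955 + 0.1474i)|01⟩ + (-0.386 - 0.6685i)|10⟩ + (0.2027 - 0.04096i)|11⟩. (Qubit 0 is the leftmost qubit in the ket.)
0.5805|00⟩ + (-0.04955 + 0.1474i)|01⟩ + (-0.386 - 0.6685i)|10⟩ + (0.1144 - 0.1723i)|11⟩

C-T† leaves the control-|0⟩ kets |00⟩, |01⟩ unchanged and applies T† to qubit 1 on the control-|1⟩ pair (|10⟩, |11⟩).
T† = [[1, 0], [0, (1/√2 - (1/√2)i)]].
With a = amp(|10⟩) = (-0.386 - 0.6685i) and b = amp(|11⟩) = (0.2027 - 0.04096i):
new amp(|10⟩) = (1)·a = (-0.386 - 0.6685i)
new amp(|11⟩) = (1/√2 - (1/√2)i)·b = (0.1144 - 0.1723i)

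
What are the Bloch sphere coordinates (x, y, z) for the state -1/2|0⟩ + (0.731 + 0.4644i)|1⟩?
(-0.731, -0.4644, -0.5)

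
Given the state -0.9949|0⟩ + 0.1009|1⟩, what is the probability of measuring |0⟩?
0.9898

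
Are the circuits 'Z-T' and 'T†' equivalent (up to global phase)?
No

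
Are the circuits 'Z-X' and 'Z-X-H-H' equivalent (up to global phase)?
Yes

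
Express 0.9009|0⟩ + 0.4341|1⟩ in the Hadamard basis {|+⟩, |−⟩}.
0.944|+⟩ + 0.3301|−⟩

With |ψ⟩ = α|0⟩ + β|1⟩, the Hadamard-basis coefficients are ⟨+|ψ⟩ = (α + β)/√2 and ⟨−|ψ⟩ = (α − β)/√2.
Here α = 0.9009, β = 0.4341: (α + β)/√2 = 0.944, (α − β)/√2 = 0.3301.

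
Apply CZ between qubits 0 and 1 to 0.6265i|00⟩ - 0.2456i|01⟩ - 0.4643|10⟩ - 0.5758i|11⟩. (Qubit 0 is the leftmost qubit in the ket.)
0.6265i|00⟩ - 0.2456i|01⟩ - 0.4643|10⟩ + 0.5758i|11⟩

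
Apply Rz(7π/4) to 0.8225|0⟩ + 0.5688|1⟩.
(-0.7599 - 0.3148i)|0⟩ + (-0.5255 + 0.2177i)|1⟩

Rz(7π/4) = [[e^(−iθ/2), 0], [0, e^(iθ/2)]] with e^(±iθ/2) = cos(θ/2) ± i·sin(θ/2); θ = 7π/4, cos(θ/2) ≈ -0.92388, sin(θ/2) ≈ 0.382683.
With a = amp(|0⟩) = 0.8225 and b = amp(|1⟩) = 0.5688:
new amp(|0⟩) = (-0.92388 - 0.382683i)·a = (-0.7599 - 0.3148i)
new amp(|1⟩) = (-0.92388 + 0.382683i)·b = (-0.5255 + 0.2177i)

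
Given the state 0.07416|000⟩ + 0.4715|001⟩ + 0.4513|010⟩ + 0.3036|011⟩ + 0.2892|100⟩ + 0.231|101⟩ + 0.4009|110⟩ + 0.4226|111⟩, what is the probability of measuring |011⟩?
0.09217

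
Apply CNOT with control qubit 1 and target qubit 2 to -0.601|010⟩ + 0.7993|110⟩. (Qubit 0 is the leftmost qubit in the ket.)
-0.601|011⟩ + 0.7993|111⟩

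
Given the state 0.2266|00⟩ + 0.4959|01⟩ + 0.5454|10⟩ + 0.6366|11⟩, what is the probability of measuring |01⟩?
0.2459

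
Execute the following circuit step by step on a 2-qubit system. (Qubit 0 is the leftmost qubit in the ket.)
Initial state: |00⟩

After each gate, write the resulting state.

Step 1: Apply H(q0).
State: 1/√2|00⟩ + 1/√2|10⟩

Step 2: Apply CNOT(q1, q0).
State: 1/√2|00⟩ + 1/√2|10⟩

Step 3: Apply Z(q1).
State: 1/√2|00⟩ + 1/√2|10⟩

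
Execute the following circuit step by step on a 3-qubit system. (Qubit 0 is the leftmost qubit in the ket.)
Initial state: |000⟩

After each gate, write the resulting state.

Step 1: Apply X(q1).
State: |010⟩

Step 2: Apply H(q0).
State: 1/√2|010⟩ + 1/√2|110⟩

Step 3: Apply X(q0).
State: 1/√2|010⟩ + 1/√2|110⟩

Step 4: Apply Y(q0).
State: -(1/√2)i|010⟩ + (1/√2)i|110⟩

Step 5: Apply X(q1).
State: -(1/√2)i|000⟩ + (1/√2)i|100⟩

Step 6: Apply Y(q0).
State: 1/√2|000⟩ + 1/√2|100⟩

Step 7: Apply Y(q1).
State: (1/√2)i|010⟩ + (1/√2)i|110⟩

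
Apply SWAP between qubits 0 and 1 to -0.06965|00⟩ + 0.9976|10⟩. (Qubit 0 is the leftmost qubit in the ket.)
-0.06965|00⟩ + 0.9976|01⟩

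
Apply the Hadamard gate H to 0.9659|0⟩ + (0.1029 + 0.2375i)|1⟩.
(0.7558 + 0.1679i)|0⟩ + (0.6102 - 0.1679i)|1⟩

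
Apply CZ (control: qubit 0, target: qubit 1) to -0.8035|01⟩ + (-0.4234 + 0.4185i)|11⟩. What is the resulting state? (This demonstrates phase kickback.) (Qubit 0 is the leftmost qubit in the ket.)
-0.8035|01⟩ + (0.4234 - 0.4185i)|11⟩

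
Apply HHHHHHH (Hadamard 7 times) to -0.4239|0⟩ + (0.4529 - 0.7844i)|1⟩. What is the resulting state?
(0.02051 - 0.5547i)|0⟩ + (-0.62 + 0.5547i)|1⟩

H² = I, so H^7 = H: a single Hadamard. With (a, b) = (-0.4239, (0.4529 - 0.7844i)), H gives ((a + b)/√2, (a − b)/√2) = ((0.02051 - 0.5547i), (-0.62 + 0.5547i)).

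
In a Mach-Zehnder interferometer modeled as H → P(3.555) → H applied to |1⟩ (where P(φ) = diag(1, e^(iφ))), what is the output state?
(0.9579 + 0.2009i)|0⟩ + (0.04212 - 0.2009i)|1⟩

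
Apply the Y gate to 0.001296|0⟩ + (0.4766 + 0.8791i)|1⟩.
(0.8791 - 0.4766i)|0⟩ + 0.001296i|1⟩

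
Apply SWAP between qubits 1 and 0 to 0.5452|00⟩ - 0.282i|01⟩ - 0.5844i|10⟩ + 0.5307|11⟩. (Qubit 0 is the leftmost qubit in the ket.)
0.5452|00⟩ - 0.5844i|01⟩ - 0.282i|10⟩ + 0.5307|11⟩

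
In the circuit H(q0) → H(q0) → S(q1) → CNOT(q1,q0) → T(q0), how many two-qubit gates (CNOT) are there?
1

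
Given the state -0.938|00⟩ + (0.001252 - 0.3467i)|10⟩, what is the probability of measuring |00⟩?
0.8798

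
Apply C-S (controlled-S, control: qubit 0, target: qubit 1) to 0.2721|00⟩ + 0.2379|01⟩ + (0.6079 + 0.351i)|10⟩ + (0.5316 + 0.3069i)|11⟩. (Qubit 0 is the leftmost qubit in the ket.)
0.2721|00⟩ + 0.2379|01⟩ + (0.6079 + 0.351i)|10⟩ + (-0.3069 + 0.5316i)|11⟩

C-S leaves the control-|0⟩ kets |00⟩, |01⟩ unchanged and applies S to qubit 1 on the control-|1⟩ pair (|10⟩, |11⟩).
S = [[1, 0], [0, i]].
With a = amp(|10⟩) = (0.6079 + 0.351i) and b = amp(|11⟩) = (0.5316 + 0.3069i):
new amp(|10⟩) = (1)·a = (0.6079 + 0.351i)
new amp(|11⟩) = (i)·b = (-0.3069 + 0.5316i)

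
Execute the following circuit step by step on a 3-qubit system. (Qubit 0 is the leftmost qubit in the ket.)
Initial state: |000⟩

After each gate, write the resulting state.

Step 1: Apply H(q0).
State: 1/√2|000⟩ + 1/√2|100⟩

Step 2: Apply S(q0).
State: 1/√2|000⟩ + (1/√2)i|100⟩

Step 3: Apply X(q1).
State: 1/√2|010⟩ + (1/√2)i|110⟩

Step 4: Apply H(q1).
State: 1/2|000⟩ - 1/2|010⟩ + (1/2)i|100⟩ - (1/2)i|110⟩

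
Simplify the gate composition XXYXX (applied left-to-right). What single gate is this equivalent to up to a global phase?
Y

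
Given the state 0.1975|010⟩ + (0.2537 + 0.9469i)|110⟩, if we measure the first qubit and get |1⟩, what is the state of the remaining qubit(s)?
(0.2588 + 0.9659i)|10⟩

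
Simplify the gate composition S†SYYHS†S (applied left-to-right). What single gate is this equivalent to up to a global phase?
H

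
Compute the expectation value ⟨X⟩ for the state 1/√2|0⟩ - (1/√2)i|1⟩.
0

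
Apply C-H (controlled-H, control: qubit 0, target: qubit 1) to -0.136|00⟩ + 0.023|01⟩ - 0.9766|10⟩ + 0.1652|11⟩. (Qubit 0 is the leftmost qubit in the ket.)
-0.136|00⟩ + 0.023|01⟩ - 0.5737|10⟩ - 0.8074|11⟩

C-H leaves the control-|0⟩ kets |00⟩, |01⟩ unchanged and applies H to qubit 1 on the control-|1⟩ pair (|10⟩, |11⟩).
H = [[1/√2, 1/√2], [1/√2, -1/√2]].
With a = amp(|10⟩) = -0.9766 and b = amp(|11⟩) = 0.1652:
new amp(|10⟩) = (1/√2)·a + (1/√2)·b = -0.5737
new amp(|11⟩) = (1/√2)·a + (-1/√2)·b = -0.8074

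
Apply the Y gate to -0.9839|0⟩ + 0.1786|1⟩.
-0.1786i|0⟩ - 0.9839i|1⟩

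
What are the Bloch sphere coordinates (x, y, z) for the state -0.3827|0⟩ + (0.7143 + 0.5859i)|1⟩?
(-0.5467, -0.4484, -0.707)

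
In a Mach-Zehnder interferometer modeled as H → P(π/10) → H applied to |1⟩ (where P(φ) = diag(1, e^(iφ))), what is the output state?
(0.02447 - 0.1545i)|0⟩ + (0.9755 + 0.1545i)|1⟩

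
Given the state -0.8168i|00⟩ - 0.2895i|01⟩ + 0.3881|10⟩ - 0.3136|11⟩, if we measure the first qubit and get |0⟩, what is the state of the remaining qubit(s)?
-0.9425i|0⟩ - 0.3341i|1⟩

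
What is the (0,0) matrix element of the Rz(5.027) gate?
(-0.8091 - 0.5876i)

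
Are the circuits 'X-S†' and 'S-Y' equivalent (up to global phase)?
No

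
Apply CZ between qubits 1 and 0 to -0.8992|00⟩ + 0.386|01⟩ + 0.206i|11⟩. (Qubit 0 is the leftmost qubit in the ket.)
-0.8992|00⟩ + 0.386|01⟩ - 0.206i|11⟩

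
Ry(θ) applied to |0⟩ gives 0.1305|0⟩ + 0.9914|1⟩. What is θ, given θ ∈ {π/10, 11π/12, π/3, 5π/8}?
11π/12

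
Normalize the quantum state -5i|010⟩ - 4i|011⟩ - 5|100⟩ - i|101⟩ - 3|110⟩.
-0.5735i|010⟩ - 0.4588i|011⟩ - 0.5735|100⟩ - 0.1147i|101⟩ - 0.3441|110⟩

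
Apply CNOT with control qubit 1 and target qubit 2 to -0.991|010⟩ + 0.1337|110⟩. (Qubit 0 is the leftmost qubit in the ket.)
-0.991|011⟩ + 0.1337|111⟩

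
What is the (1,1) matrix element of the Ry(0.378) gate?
0.9822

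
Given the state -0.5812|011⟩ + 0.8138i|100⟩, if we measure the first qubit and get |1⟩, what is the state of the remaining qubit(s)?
i|00⟩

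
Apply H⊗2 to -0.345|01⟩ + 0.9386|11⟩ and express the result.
0.2968|00⟩ - 0.2968|01⟩ - 0.6418|10⟩ + 0.6418|11⟩

H⊗2 gives amp(|y⟩) = (1/2) Σ_x (−1)^(x·y) amp(|x⟩), where x·y is the number of positions in which both x and y have a 1.
|00⟩: (-0.345 + 0.9386)/2 = 0.2968
|01⟩: (0.345 - 0.9386)/2 = -0.2968
|10⟩: (-0.345 - 0.9386)/2 = -0.6418
|11⟩: (0.345 + 0.9386)/2 = 0.6418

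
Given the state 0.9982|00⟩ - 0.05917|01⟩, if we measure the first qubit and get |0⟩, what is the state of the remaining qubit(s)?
0.9982|0⟩ - 0.05917|1⟩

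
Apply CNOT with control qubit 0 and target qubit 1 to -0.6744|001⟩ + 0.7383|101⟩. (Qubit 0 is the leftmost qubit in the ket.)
-0.6744|001⟩ + 0.7383|111⟩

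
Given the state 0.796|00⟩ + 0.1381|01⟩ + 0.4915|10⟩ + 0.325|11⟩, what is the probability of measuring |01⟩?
0.01907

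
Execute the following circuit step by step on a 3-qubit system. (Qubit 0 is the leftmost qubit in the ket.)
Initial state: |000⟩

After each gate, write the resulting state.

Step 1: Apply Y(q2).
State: i|001⟩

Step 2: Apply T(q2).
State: (-1/√2 + (1/√2)i)|001⟩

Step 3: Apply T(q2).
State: -|001⟩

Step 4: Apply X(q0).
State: -|101⟩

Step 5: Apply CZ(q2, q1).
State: -|101⟩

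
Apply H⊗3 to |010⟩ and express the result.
1/√8|000⟩ + 1/√8|001⟩ - 1/√8|010⟩ - 1/√8|011⟩ + 1/√8|100⟩ + 1/√8|101⟩ - 1/√8|110⟩ - 1/√8|111⟩

H⊗3 gives amp(|y⟩) = (1/2√2) Σ_x (−1)^(x·y) amp(|x⟩), where x·y is the number of positions in which both x and y have a 1.
|000⟩: (1)/(2√2) = 1/√8
|001⟩: (1)/(2√2) = 1/√8
|010⟩: (-1)/(2√2) = -1/√8
|011⟩: (-1)/(2√2) = -1/√8
|100⟩: (1)/(2√2) = 1/√8
|101⟩: (1)/(2√2) = 1/√8
|110⟩: (-1)/(2√2) = -1/√8
|111⟩: (-1)/(2√2) = -1/√8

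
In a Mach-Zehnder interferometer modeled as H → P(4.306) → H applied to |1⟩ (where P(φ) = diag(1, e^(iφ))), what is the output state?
(0.6976 + 0.4593i)|0⟩ + (0.3024 - 0.4593i)|1⟩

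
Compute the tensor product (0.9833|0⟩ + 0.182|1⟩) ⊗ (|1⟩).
0.9833|01⟩ + 0.182|11⟩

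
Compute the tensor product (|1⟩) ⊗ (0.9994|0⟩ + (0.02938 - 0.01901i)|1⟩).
0.9994|10⟩ + (0.02938 - 0.01901i)|11⟩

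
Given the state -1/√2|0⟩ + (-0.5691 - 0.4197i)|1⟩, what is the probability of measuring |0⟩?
1/2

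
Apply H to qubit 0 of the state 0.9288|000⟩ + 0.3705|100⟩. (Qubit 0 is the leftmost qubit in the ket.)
0.9187|000⟩ + 0.3948|100⟩

H on qubit 0 mixes each pair of kets that differ only in qubit 0: amplitudes (a, b) of (|…0…⟩, |…1…⟩) become ((a + b)/√2, (a − b)/√2). Kets absent from the input have amplitude 0.
(|000⟩, |100⟩): (a, b) = (0.9288, 0.3705) → (0.9187, 0.3948)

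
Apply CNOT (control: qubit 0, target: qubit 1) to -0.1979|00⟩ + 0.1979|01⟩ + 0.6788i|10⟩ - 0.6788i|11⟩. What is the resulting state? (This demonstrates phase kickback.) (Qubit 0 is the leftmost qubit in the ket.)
-0.1979|00⟩ + 0.1979|01⟩ - 0.6788i|10⟩ + 0.6788i|11⟩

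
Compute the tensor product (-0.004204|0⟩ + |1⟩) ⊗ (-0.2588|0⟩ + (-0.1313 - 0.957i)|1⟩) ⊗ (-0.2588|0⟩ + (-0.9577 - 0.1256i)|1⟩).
-0.0002816|000⟩ + (-0.001042 - 0.0001367i)|001⟩ + (-0.0001429 - 0.001041i)|010⟩ + (-0.00002332 - 0.003922i)|011⟩ + 0.06698|100⟩ + (0.2479 + 0.03251i)|101⟩ + (0.03398 + 0.2477i)|110⟩ + (0.005547 + 0.933i)|111⟩

amp(|b₁b₂…⟩) = product of the factor amplitudes for bits b₁, b₂, …; only kets whose every factor amplitude is nonzero survive.
|000⟩: (-0.004204)(-0.2588)(-0.2588) = -0.0002816
|001⟩: (-0.004204)(-0.2588)(-0.9577 - 0.1256i) = (-0.001042 - 0.0001367i)
|010⟩: (-0.004204)(-0.1313 - 0.957i)(-0.2588) = (-0.0001429 - 0.001041i)
|011⟩: (-0.004204)(-0.1313 - 0.957i)(-0.9577 - 0.1256i) = (-0.00002332 - 0.003922i)
|100⟩: (1)(-0.2588)(-0.2588) = 0.06698
|101⟩: (1)(-0.2588)(-0.9577 - 0.1256i) = (0.2479 + 0.03251i)
|110⟩: (1)(-0.1313 - 0.957i)(-0.2588) = (0.03398 + 0.2477i)
|111⟩: (1)(-0.1313 - 0.957i)(-0.9577 - 0.1256i) = (0.005547 + 0.933i)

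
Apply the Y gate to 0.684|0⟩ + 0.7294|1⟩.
-0.7294i|0⟩ + 0.684i|1⟩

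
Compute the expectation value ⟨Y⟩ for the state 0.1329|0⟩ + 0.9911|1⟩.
0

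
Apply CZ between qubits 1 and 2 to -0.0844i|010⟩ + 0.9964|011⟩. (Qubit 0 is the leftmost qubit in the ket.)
-0.0844i|010⟩ - 0.9964|011⟩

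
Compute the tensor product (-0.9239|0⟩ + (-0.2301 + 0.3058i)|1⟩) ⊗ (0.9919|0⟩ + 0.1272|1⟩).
-0.9164|00⟩ - 0.1175|01⟩ + (-0.2282 + 0.3033i)|10⟩ + (-0.02927 + 0.0389i)|11⟩

amp(|b₁b₂…⟩) = product of the factor amplitudes for bits b₁, b₂, …; only kets whose every factor amplitude is nonzero survive.
|00⟩: (-0.9239)(0.9919) = -0.9164
|01⟩: (-0.9239)(0.1272) = -0.1175
|10⟩: (-0.2301 + 0.3058i)(0.9919) = (-0.2282 + 0.3033i)
|11⟩: (-0.2301 + 0.3058i)(0.1272) = (-0.02927 + 0.0389i)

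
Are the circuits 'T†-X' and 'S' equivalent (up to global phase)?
No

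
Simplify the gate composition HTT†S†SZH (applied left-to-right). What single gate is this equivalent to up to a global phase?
X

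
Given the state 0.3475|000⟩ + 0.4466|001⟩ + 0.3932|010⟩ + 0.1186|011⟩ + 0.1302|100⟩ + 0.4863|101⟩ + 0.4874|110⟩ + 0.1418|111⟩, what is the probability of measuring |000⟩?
0.1208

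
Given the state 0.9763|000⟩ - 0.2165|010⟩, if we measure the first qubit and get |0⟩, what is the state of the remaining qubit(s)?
0.9763|00⟩ - 0.2165|10⟩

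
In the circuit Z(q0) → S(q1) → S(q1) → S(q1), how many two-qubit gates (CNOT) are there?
0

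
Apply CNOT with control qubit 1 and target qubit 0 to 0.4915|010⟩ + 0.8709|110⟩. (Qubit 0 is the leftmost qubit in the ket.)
0.8709|010⟩ + 0.4915|110⟩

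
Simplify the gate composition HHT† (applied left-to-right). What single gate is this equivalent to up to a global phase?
T†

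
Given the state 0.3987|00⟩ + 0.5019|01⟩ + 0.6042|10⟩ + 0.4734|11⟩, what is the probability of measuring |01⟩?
0.2519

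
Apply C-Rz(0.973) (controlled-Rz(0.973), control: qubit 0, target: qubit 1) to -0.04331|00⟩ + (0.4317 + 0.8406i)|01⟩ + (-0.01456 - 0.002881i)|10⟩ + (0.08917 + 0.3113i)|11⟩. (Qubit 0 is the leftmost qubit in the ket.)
-0.04331|00⟩ + (0.4317 + 0.8406i)|01⟩ + (-0.01422 + 0.004261i)|10⟩ + (-0.06672 + 0.3169i)|11⟩

C-Rz(0.973) leaves the control-|0⟩ kets |00⟩, |01⟩ unchanged and applies Rz(0.973) to qubit 1 on the control-|1⟩ pair (|10⟩, |11⟩).
Rz(0.973) = [[e^(−iθ/2), 0], [0, e^(iθ/2)]] with e^(±iθ/2) = cos(θ/2) ± i·sin(θ/2); θ = 0.973, cos(θ/2) ≈ 0.883975, sin(θ/2) ≈ 0.467535.
With a = amp(|10⟩) = (-0.01456 - 0.002881i) and b = amp(|11⟩) = (0.08917 + 0.3113i):
new amp(|10⟩) = (0.883975 - 0.467535i)·a = (-0.01422 + 0.004261i)
new amp(|11⟩) = (0.883975 + 0.467535i)·b = (-0.06672 + 0.3169i)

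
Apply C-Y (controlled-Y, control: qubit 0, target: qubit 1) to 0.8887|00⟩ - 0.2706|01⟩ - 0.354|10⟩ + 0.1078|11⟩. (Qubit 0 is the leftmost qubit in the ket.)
0.8887|00⟩ - 0.2706|01⟩ - 0.1078i|10⟩ - 0.354i|11⟩

C-Y leaves the control-|0⟩ kets |00⟩, |01⟩ unchanged and applies Y to qubit 1 on the control-|1⟩ pair (|10⟩, |11⟩).
Y = [[0, -i], [i, 0]].
With a = amp(|10⟩) = -0.354 and b = amp(|11⟩) = 0.1078:
new amp(|10⟩) = (-i)·b = -0.1078i
new amp(|11⟩) = (i)·a = -0.354i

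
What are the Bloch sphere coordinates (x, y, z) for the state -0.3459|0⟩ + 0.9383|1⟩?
(-0.6491, 0, -0.7608)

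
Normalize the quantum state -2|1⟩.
-|1⟩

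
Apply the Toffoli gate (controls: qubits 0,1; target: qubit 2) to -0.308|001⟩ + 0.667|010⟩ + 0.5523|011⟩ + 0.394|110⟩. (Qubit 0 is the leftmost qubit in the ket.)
-0.308|001⟩ + 0.667|010⟩ + 0.5523|011⟩ + 0.394|111⟩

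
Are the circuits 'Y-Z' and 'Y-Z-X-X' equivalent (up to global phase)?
Yes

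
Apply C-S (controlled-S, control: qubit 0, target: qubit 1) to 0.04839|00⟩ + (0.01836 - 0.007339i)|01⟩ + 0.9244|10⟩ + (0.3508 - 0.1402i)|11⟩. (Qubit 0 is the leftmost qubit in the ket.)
0.04839|00⟩ + (0.01836 - 0.007339i)|01⟩ + 0.9244|10⟩ + (0.1402 + 0.3508i)|11⟩

C-S leaves the control-|0⟩ kets |00⟩, |01⟩ unchanged and applies S to qubit 1 on the control-|1⟩ pair (|10⟩, |11⟩).
S = [[1, 0], [0, i]].
With a = amp(|10⟩) = 0.9244 and b = amp(|11⟩) = (0.3508 - 0.1402i):
new amp(|10⟩) = (1)·a = 0.9244
new amp(|11⟩) = (i)·b = (0.1402 + 0.3508i)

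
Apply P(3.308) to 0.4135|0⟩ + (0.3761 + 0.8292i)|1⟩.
0.4135|0⟩ + (-0.2336 - 0.88i)|1⟩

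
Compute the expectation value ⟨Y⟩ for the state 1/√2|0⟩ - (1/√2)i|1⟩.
-1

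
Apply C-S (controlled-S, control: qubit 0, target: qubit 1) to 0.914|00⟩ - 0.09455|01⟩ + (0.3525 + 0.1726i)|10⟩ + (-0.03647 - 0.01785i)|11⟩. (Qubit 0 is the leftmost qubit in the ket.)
0.914|00⟩ - 0.09455|01⟩ + (0.3525 + 0.1726i)|10⟩ + (0.01785 - 0.03647i)|11⟩

C-S leaves the control-|0⟩ kets |00⟩, |01⟩ unchanged and applies S to qubit 1 on the control-|1⟩ pair (|10⟩, |11⟩).
S = [[1, 0], [0, i]].
With a = amp(|10⟩) = (0.3525 + 0.1726i) and b = amp(|11⟩) = (-0.03647 - 0.01785i):
new amp(|10⟩) = (1)·a = (0.3525 + 0.1726i)
new amp(|11⟩) = (i)·b = (0.01785 - 0.03647i)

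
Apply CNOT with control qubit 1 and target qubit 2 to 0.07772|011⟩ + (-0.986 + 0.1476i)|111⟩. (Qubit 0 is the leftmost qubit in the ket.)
0.07772|010⟩ + (-0.986 + 0.1476i)|110⟩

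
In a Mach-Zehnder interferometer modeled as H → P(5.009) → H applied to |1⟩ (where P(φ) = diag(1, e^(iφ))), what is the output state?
(0.3539 + 0.4782i)|0⟩ + (0.6461 - 0.4782i)|1⟩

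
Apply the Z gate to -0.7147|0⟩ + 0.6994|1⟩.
-0.7147|0⟩ - 0.6994|1⟩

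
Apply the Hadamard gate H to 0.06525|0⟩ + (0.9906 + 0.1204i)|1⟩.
(0.7466 + 0.08514i)|0⟩ + (-0.6543 - 0.08514i)|1⟩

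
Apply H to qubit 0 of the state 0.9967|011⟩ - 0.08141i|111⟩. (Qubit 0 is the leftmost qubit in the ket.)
(0.7048 - 0.05757i)|011⟩ + (0.7048 + 0.05757i)|111⟩

H on qubit 0 mixes each pair of kets that differ only in qubit 0: amplitudes (a, b) of (|…0…⟩, |…1…⟩) become ((a + b)/√2, (a − b)/√2). Kets absent from the input have amplitude 0.
(|011⟩, |111⟩): (a, b) = (0.9967, -0.08141i) → ((0.7048 - 0.05757i), (0.7048 + 0.05757i))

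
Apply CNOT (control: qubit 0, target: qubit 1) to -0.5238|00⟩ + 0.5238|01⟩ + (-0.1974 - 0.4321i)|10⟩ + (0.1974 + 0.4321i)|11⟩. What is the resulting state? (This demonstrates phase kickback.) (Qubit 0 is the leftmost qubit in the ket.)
-0.5238|00⟩ + 0.5238|01⟩ + (0.1974 + 0.4321i)|10⟩ + (-0.1974 - 0.4321i)|11⟩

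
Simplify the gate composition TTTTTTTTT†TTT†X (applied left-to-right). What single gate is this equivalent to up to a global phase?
X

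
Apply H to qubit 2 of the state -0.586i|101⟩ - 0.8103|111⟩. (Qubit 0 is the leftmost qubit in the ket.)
-0.4144i|100⟩ + 0.4144i|101⟩ - 0.573|110⟩ + 0.573|111⟩

H on qubit 2 mixes each pair of kets that differ only in qubit 2: amplitudes (a, b) of (|…0…⟩, |…1…⟩) become ((a + b)/√2, (a − b)/√2). Kets absent from the input have amplitude 0.
(|100⟩, |101⟩): (a, b) = (0, -0.586i) → (-0.4144i, 0.4144i)
(|110⟩, |111⟩): (a, b) = (0, -0.8103) → (-0.573, 0.573)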